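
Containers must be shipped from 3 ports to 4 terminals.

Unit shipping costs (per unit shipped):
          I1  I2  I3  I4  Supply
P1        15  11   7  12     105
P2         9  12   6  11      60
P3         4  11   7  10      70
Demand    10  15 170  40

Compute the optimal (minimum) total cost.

1735

A cheapest plan:
  P1→I2: 15 × 11 = 165
  P1→I3: 90 × 7 = 630
  P2→I3: 60 × 6 = 360
  P3→I1: 10 × 4 = 40
  P3→I3: 20 × 7 = 140
  P3→I4: 40 × 10 = 400
Total = 165 + 630 + 360 + 40 + 140 + 400 = 1735.
(Supply check: P1 ships 105; P2 ships 60; P3 ships 70.)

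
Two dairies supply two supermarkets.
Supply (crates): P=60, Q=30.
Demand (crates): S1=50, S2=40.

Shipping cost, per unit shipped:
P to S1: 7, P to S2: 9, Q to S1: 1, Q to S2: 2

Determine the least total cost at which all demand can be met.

500

Optimal allocation:
  P->S1: 50 × 7 = 350
  P->S2: 10 × 9 = 90
  Q->S2: 30 × 2 = 60
Total = 350 + 90 + 60 = 500.
(Supply check: P ships 60; Q ships 30.)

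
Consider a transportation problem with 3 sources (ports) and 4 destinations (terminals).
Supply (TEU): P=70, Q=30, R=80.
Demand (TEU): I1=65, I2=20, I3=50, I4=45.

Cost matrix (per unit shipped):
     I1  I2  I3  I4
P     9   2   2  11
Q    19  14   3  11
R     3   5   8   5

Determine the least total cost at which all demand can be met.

A cheapest plan:
  P–I2: 20 TEU
  P–I3: 50 TEU
  Q–I4: 30 TEU
  R–I1: 65 TEU
  R–I4: 15 TEU
Total cost = 740.

740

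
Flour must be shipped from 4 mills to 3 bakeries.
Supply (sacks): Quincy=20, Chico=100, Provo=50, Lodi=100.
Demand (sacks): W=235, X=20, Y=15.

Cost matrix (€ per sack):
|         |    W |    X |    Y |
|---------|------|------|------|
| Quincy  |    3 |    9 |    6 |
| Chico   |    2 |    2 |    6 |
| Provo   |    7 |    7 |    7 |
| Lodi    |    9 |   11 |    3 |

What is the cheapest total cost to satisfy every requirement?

One minimum-cost allocation:
  Quincy->W: 20 × €3 = €60
  Chico->W: 80 × €2 = €160
  Chico->X: 20 × €2 = €40
  Provo->W: 50 × €7 = €350
  Lodi->W: 85 × €9 = €765
  Lodi->Y: 15 × €3 = €45
Total = 60 + 160 + 40 + 350 + 765 + 45 = €1420.

1420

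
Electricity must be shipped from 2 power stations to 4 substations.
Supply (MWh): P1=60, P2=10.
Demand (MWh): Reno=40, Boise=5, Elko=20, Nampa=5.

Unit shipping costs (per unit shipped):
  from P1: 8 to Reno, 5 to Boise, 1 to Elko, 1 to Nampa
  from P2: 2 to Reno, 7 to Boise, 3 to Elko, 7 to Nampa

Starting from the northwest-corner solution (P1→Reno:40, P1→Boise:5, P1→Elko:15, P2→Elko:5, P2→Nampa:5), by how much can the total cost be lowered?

100

Current plan cost = 40·8 + 5·5 + 15·1 + 5·3 + 5·7 = 410.
Optimal plan:
  P1 to Reno: 30 × 8 = 240
  P1 to Boise: 5 × 5 = 25
  P1 to Elko: 20 × 1 = 20
  P1 to Nampa: 5 × 1 = 5
  P2 to Reno: 10 × 2 = 20
Optimal cost = 310.
Saving = 410 − 310 = 100.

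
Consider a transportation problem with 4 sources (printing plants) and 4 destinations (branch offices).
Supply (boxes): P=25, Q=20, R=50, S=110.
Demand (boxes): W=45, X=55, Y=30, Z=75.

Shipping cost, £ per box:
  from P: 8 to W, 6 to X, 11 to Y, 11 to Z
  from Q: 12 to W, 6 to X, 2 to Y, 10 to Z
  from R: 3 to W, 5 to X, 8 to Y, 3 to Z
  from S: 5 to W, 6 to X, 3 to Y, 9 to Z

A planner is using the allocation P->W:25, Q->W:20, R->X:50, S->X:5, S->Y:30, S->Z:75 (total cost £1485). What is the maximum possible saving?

485

Current plan cost = 25·8 + 20·12 + 50·5 + 5·6 + 30·3 + 75·9 = £1485.
Optimal plan:
  P to X: 25 × £6 = £150
  Q to Y: 20 × £2 = £40
  R to Z: 50 × £3 = £150
  S to W: 45 × £5 = £225
  S to X: 30 × £6 = £180
  S to Y: 10 × £3 = £30
  S to Z: 25 × £9 = £225
Optimal cost = £1000.
Saving = 1485 − 1000 = £485.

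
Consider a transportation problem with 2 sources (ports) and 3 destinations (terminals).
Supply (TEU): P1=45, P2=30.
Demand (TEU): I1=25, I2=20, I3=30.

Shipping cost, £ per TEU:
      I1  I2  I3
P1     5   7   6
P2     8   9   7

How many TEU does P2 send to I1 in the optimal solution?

Solving gives:
  P1->I1: 25 TEU
  P1->I2: 20 TEU
  P2->I3: 30 TEU
Total cost = £475.
The route P2→I1 is not used.

0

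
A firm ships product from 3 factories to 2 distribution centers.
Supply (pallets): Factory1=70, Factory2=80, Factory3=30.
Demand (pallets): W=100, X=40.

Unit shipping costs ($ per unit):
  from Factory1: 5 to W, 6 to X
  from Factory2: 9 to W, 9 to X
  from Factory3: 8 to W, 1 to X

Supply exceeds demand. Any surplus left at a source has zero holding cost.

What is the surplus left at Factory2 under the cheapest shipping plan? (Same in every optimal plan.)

40

Minimum-cost shipments:
  Factory1 to W: 70 × $5 = $350
  Factory2 to W: 30 × $9 = $270
  Factory2 to X: 10 × $9 = $90
  Factory3 to X: 30 × $1 = $30
Total cost = $740.
Factory2 ships 40 of its 80, leaving 40.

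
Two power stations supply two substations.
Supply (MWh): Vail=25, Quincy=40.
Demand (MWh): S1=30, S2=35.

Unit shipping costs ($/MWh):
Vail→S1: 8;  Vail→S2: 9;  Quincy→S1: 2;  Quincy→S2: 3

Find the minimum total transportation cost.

A cheapest plan:
  Vail–S2: 25 × $9 = $225
  Quincy–S1: 30 × $2 = $60
  Quincy–S2: 10 × $3 = $30
Total = 225 + 60 + 30 = $315.
(Supply check: Vail ships 25; Quincy ships 40.)

315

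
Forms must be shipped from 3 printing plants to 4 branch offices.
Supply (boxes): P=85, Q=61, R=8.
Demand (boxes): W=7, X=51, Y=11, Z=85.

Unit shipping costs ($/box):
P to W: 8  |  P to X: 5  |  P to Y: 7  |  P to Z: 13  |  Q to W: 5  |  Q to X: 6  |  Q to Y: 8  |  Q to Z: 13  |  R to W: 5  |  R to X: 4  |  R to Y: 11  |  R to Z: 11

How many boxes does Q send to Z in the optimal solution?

The minimum-cost plan:
  P to X: 51 boxes
  P to Y: 11 boxes
  P to Z: 23 boxes
  Q to W: 7 boxes
  Q to Z: 54 boxes
  R to Z: 8 boxes
Total cost = $1456.
So Q→Z carries 54 boxes.

54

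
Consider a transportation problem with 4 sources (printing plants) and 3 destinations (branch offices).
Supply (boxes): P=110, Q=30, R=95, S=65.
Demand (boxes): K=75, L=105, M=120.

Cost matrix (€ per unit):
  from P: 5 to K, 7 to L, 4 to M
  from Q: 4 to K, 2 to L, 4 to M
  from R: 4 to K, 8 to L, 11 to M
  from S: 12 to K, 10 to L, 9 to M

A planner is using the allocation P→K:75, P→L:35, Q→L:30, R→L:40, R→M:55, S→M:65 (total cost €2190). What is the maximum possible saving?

Current plan cost = 75·5 + 35·7 + 30·2 + 40·8 + 55·11 + 65·9 = €2190.
Optimal plan:
  P to M: 110 boxes
  Q to L: 30 boxes
  R to K: 75 boxes
  R to L: 20 boxes
  S to L: 55 boxes
  S to M: 10 boxes
Optimal cost = €1600.
Saving = 2190 − 1600 = €590.

590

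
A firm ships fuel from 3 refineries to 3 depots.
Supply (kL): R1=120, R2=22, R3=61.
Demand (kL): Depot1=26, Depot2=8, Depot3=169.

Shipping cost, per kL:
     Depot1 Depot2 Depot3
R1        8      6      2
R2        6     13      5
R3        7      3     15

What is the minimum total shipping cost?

961

An optimal shipping plan:
  R1 to Depot3: 120 kL
  R2 to Depot3: 22 kL
  R3 to Depot1: 26 kL
  R3 to Depot2: 8 kL
  R3 to Depot3: 27 kL
Total cost = 961.
(Supply check: R1 ships 120; R2 ships 22; R3 ships 61.)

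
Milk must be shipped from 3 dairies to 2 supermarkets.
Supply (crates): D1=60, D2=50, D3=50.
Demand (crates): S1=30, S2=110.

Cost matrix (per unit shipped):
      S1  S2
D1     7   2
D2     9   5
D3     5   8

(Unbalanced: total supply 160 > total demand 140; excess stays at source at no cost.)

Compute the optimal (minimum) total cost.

520

Optimal allocation:
  D1 to S2: 60 × 2 = 120
  D2 to S2: 50 × 5 = 250
  D3 to S1: 30 × 5 = 150
Total = 120 + 250 + 150 = 520.
(Supply check: D1 ships 60; D2 ships 50; D3 ships 30.)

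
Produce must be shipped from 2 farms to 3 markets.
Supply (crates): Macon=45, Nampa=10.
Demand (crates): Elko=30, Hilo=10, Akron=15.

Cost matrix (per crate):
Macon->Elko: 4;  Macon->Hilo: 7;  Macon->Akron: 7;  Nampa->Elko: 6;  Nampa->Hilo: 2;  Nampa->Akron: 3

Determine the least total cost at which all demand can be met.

245

Optimal allocation:
  Macon→Elko: 30 × 4 = 120
  Macon→Akron: 15 × 7 = 105
  Nampa→Hilo: 10 × 2 = 20
Total = 120 + 105 + 20 = 245.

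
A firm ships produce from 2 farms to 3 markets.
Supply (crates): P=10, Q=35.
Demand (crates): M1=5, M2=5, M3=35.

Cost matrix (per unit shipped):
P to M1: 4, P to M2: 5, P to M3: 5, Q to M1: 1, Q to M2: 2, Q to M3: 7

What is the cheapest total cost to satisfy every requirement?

240

A cheapest plan:
  P->M3: 10 crates
  Q->M1: 5 crates
  Q->M2: 5 crates
  Q->M3: 25 crates
Total cost = 240.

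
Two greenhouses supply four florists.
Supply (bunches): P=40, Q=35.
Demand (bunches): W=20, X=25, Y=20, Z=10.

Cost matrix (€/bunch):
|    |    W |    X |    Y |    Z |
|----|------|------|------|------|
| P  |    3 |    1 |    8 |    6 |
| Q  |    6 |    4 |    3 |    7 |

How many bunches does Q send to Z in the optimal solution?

The minimum-cost plan:
  P→W: 20 × €3 = €60
  P→X: 20 × €1 = €20
  Q→X: 5 × €4 = €20
  Q→Y: 20 × €3 = €60
  Q→Z: 10 × €7 = €70
Total cost = €230.
So Q→Z carries 10 bunches.

10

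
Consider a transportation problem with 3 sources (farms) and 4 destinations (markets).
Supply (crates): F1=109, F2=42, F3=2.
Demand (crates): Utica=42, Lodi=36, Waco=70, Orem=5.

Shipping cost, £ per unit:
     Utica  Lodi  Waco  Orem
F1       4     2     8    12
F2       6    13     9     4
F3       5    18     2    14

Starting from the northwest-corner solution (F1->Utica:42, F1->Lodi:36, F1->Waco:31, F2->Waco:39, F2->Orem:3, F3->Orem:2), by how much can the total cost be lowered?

Current plan cost = 42·4 + 36·2 + 31·8 + 39·9 + 3·4 + 2·14 = £879.
Optimal plan:
  F1–Utica: 42 × £4 = £168
  F1–Lodi: 36 × £2 = £72
  F1–Waco: 31 × £8 = £248
  F2–Waco: 37 × £9 = £333
  F2–Orem: 5 × £4 = £20
  F3–Waco: 2 × £2 = £4
Optimal cost = £845.
Saving = 879 − 845 = £34.

34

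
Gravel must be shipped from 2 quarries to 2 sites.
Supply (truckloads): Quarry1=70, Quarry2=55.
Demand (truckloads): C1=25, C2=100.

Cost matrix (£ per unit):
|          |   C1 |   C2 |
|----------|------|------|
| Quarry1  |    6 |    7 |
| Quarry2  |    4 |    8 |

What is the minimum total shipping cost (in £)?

830

One minimum-cost allocation:
  Quarry1->C2: 70 × £7 = £490
  Quarry2->C1: 25 × £4 = £100
  Quarry2->C2: 30 × £8 = £240
Total = 490 + 100 + 240 = £830.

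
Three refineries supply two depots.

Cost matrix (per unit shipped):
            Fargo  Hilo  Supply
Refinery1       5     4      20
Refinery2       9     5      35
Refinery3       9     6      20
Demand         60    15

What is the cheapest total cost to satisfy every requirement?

535

An optimal shipping plan:
  Refinery1→Fargo: 20 × 5 = 100
  Refinery2→Fargo: 20 × 9 = 180
  Refinery2→Hilo: 15 × 5 = 75
  Refinery3→Fargo: 20 × 9 = 180
Total = 100 + 180 + 75 + 180 = 535.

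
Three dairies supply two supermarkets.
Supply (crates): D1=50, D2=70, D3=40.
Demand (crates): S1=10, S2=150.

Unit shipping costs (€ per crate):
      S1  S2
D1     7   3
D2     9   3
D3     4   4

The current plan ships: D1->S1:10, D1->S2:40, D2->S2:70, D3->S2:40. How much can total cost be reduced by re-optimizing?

40

Current plan cost = 10·7 + 40·3 + 70·3 + 40·4 = €560.
Optimal plan:
  D1→S2: 50 × €3 = €150
  D2→S2: 70 × €3 = €210
  D3→S1: 10 × €4 = €40
  D3→S2: 30 × €4 = €120
Optimal cost = €520.
Saving = 560 − 520 = €40.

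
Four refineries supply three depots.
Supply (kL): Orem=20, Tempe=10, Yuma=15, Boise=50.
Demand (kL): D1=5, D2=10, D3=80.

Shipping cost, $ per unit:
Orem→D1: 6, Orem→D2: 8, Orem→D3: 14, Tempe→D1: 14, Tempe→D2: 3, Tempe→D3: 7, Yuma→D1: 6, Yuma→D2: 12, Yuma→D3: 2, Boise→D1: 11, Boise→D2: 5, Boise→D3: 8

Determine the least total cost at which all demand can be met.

A cheapest plan:
  Orem→D1: 5 × $6 = $30
  Orem→D2: 10 × $8 = $80
  Orem→D3: 5 × $14 = $70
  Tempe→D3: 10 × $7 = $70
  Yuma→D3: 15 × $2 = $30
  Boise→D3: 50 × $8 = $400
Total = 30 + 80 + 70 + 70 + 30 + 400 = $680.

680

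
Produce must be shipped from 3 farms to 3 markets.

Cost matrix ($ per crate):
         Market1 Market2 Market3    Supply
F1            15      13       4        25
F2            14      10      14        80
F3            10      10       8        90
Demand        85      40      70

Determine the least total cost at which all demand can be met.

1870

An optimal shipping plan:
  F1–Market3: 25 crates
  F2–Market1: 40 crates
  F2–Market2: 40 crates
  F3–Market1: 45 crates
  F3–Market3: 45 crates
Total cost = $1870.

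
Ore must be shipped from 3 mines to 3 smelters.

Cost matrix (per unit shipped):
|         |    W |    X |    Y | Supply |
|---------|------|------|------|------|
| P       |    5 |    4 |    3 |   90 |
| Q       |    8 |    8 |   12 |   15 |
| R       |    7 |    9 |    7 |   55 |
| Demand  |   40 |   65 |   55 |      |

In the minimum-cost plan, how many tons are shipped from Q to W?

Optimal shipments:
  P to X: 50 × 4 = 200
  P to Y: 40 × 3 = 120
  Q to X: 15 × 8 = 120
  R to W: 40 × 7 = 280
  R to Y: 15 × 7 = 105
Total cost = 825.
The route Q→W is not used.

0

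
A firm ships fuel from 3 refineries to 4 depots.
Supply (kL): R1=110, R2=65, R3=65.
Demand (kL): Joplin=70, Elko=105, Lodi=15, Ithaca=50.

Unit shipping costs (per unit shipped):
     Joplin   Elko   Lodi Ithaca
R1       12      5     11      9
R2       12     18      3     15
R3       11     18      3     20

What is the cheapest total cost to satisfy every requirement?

2065

A cheapest plan:
  R1->Elko: 105 kL
  R1->Ithaca: 5 kL
  R2->Joplin: 5 kL
  R2->Lodi: 15 kL
  R2->Ithaca: 45 kL
  R3->Joplin: 65 kL
Total cost = 2065.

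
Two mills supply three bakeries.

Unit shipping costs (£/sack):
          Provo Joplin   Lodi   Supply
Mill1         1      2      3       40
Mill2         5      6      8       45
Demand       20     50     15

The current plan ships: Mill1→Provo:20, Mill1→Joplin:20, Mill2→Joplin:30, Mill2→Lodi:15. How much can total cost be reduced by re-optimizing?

15

Current plan cost = 20·1 + 20·2 + 30·6 + 15·8 = £360.
Optimal plan:
  Mill1->Provo: 20 × £1 = £20
  Mill1->Joplin: 5 × £2 = £10
  Mill1->Lodi: 15 × £3 = £45
  Mill2->Joplin: 45 × £6 = £270
Optimal cost = £345.
Saving = 360 − 345 = £15.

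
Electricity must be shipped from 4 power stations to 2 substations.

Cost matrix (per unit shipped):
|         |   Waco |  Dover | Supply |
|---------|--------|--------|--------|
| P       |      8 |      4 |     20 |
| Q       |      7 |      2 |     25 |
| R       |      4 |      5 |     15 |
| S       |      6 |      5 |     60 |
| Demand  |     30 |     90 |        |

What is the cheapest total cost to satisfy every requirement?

A cheapest plan:
  P->Dover: 20 MWh
  Q->Dover: 25 MWh
  R->Waco: 15 MWh
  S->Waco: 15 MWh
  S->Dover: 45 MWh
Total cost = 505.

505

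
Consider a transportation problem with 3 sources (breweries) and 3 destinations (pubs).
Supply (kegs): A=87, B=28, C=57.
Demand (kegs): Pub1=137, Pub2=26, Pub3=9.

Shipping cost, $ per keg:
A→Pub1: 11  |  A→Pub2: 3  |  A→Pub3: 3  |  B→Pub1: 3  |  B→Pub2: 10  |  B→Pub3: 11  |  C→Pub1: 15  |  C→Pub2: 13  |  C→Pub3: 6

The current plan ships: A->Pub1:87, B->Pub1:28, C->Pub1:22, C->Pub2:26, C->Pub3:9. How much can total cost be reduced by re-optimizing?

156

Current plan cost = 87·11 + 28·3 + 22·15 + 26·13 + 9·6 = $1763.
Optimal plan:
  A->Pub1: 61 × $11 = $671
  A->Pub2: 26 × $3 = $78
  B->Pub1: 28 × $3 = $84
  C->Pub1: 48 × $15 = $720
  C->Pub3: 9 × $6 = $54
Optimal cost = $1607.
Saving = 1763 − 1607 = $156.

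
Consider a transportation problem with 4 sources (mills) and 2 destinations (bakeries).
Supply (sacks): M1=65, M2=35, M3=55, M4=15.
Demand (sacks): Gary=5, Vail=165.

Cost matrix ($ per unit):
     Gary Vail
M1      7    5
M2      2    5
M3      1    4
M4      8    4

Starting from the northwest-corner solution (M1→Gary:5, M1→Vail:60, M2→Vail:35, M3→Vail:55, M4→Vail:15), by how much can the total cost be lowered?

25

Current plan cost = 5·7 + 60·5 + 35·5 + 55·4 + 15·4 = $790.
Optimal plan:
  M1→Vail: 65 sacks
  M2→Vail: 35 sacks
  M3→Gary: 5 sacks
  M3→Vail: 50 sacks
  M4→Vail: 15 sacks
Optimal cost = $765.
Saving = 790 − 765 = $25.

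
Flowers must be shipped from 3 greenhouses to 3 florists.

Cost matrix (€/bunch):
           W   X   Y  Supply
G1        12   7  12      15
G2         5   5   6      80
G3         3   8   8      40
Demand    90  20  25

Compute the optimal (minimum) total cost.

650

Optimal allocation:
  G1→X: 15 × €7 = €105
  G2→W: 50 × €5 = €250
  G2→X: 5 × €5 = €25
  G2→Y: 25 × €6 = €150
  G3→W: 40 × €3 = €120
Total = 105 + 250 + 25 + 150 + 120 = €650.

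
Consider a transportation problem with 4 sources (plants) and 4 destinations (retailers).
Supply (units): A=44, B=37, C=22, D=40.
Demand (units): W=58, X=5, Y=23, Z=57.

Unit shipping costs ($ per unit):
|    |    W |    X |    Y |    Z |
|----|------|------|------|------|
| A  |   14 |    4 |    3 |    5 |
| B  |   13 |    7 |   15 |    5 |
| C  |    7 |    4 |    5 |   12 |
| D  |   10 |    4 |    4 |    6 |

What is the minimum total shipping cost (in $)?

Optimal allocation:
  A–X: 1 × $4 = $4
  A–Y: 23 × $3 = $69
  A–Z: 20 × $5 = $100
  B–Z: 37 × $5 = $185
  C–W: 22 × $7 = $154
  D–W: 36 × $10 = $360
  D–X: 4 × $4 = $16
Total = 4 + 69 + 100 + 185 + 154 + 360 + 16 = $888.
(Supply check: A ships 44; B ships 37; C ships 22; D ships 40.)

888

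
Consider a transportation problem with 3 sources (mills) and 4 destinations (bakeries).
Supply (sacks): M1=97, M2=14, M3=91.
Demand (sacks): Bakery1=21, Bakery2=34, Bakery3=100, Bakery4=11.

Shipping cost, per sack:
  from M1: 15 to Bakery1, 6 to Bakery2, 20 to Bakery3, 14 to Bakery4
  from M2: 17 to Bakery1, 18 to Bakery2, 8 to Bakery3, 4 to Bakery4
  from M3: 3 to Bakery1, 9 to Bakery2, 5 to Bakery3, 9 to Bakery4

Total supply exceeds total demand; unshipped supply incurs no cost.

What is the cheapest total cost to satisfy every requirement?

1150

Optimal allocation:
  M1->Bakery1: 21 × 15 = 315
  M1->Bakery2: 34 × 6 = 204
  M1->Bakery4: 6 × 14 = 84
  M2->Bakery3: 9 × 8 = 72
  M2->Bakery4: 5 × 4 = 20
  M3->Bakery3: 91 × 5 = 455
Total = 315 + 204 + 84 + 72 + 20 + 455 = 1150.
(Supply check: M1 ships 61; M2 ships 14; M3 ships 91.)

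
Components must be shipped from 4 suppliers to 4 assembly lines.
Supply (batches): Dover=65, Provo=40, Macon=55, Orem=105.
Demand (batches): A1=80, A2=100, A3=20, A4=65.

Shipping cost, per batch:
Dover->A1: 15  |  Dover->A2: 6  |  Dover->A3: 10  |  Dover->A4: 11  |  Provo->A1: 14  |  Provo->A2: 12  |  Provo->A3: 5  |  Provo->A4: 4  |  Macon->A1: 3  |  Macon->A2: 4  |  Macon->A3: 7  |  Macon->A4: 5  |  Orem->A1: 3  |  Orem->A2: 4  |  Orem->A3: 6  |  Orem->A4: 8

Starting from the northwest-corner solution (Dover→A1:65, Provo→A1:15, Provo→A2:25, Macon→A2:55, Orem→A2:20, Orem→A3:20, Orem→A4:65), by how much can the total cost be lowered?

Current plan cost = 65·15 + 15·14 + 25·12 + 55·4 + 20·4 + 20·6 + 65·8 = 2425.
Optimal plan:
  Dover->A2: 65 × 6 = 390
  Provo->A4: 40 × 4 = 160
  Macon->A1: 30 × 3 = 90
  Macon->A4: 25 × 5 = 125
  Orem->A1: 50 × 3 = 150
  Orem->A2: 35 × 4 = 140
  Orem->A3: 20 × 6 = 120
Optimal cost = 1175.
Saving = 2425 − 1175 = 1250.

1250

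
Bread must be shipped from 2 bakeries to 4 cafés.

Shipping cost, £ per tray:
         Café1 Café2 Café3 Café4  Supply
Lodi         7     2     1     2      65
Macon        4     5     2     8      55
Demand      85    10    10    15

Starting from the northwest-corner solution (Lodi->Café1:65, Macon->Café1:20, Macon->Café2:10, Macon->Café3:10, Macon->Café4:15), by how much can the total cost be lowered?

Current plan cost = 65·7 + 20·4 + 10·5 + 10·2 + 15·8 = £725.
Optimal plan:
  Lodi→Café1: 30 × £7 = £210
  Lodi→Café2: 10 × £2 = £20
  Lodi→Café3: 10 × £1 = £10
  Lodi→Café4: 15 × £2 = £30
  Macon→Café1: 55 × £4 = £220
Optimal cost = £490.
Saving = 725 − 490 = £235.

235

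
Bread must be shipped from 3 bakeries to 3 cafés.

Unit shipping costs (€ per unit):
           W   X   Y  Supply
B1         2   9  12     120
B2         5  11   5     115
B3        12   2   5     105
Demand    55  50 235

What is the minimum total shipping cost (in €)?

An optimal shipping plan:
  B1→W: 55 trays
  B1→Y: 65 trays
  B2→Y: 115 trays
  B3→X: 50 trays
  B3→Y: 55 trays
Total cost = €1840.
(Supply check: B1 ships 120; B2 ships 115; B3 ships 105.)

1840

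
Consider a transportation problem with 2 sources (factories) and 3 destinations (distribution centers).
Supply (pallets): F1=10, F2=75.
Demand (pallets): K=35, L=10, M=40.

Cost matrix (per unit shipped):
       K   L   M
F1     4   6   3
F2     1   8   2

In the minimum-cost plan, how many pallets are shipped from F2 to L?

0

Optimal shipments:
  F1 to L: 10 × 6 = 60
  F2 to K: 35 × 1 = 35
  F2 to M: 40 × 2 = 80
Total cost = 175.
The route F2→L is not used.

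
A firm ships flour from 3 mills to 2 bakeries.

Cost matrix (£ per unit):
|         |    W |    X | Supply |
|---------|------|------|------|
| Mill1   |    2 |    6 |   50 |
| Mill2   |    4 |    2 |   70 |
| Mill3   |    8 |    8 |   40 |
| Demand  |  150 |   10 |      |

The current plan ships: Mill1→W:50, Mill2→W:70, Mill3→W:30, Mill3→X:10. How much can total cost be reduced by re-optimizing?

20

Current plan cost = 50·2 + 70·4 + 30·8 + 10·8 = £700.
Optimal plan:
  Mill1 to W: 50 × £2 = £100
  Mill2 to W: 60 × £4 = £240
  Mill2 to X: 10 × £2 = £20
  Mill3 to W: 40 × £8 = £320
Optimal cost = £680.
Saving = 700 − 680 = £20.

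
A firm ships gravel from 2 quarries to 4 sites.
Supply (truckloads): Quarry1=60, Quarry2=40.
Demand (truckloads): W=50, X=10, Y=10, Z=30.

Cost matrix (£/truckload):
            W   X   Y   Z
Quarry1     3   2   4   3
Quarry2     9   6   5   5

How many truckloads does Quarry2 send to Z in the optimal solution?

Optimal shipments:
  Quarry1–W: 50 × £3 = £150
  Quarry1–X: 10 × £2 = £20
  Quarry2–Y: 10 × £5 = £50
  Quarry2–Z: 30 × £5 = £150
Total cost = £370.
So Quarry2→Z carries 30 truckloads.

30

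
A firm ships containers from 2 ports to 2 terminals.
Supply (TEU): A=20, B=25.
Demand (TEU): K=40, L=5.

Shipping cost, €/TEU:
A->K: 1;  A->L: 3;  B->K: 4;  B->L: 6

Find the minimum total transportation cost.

A cheapest plan:
  A→K: 15 × €1 = €15
  A→L: 5 × €3 = €15
  B→K: 25 × €4 = €100
Total = 15 + 15 + 100 = €130.
(Supply check: A ships 20; B ships 25.)

130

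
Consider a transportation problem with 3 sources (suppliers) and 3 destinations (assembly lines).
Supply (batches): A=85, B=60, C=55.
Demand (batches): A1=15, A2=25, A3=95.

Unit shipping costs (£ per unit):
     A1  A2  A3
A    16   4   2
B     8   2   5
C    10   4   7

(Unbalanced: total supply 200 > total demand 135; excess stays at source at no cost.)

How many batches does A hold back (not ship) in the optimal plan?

An optimal plan:
  A to A3: 85 × £2 = £170
  B to A1: 15 × £8 = £120
  B to A2: 25 × £2 = £50
  B to A3: 10 × £5 = £50
Total cost = £390.
A ships 85 of its 85, leaving 0.

0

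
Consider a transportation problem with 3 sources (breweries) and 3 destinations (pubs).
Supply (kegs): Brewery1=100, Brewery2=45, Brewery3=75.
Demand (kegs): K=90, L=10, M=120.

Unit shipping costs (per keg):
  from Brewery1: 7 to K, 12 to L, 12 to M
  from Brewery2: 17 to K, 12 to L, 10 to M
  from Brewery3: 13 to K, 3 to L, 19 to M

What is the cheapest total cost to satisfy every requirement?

One minimum-cost allocation:
  Brewery1–K: 25 × 7 = 175
  Brewery1–M: 75 × 12 = 900
  Brewery2–M: 45 × 10 = 450
  Brewery3–K: 65 × 13 = 845
  Brewery3–L: 10 × 3 = 30
Total = 175 + 900 + 450 + 845 + 30 = 2400.
(Supply check: Brewery1 ships 100; Brewery2 ships 45; Brewery3 ships 75.)

2400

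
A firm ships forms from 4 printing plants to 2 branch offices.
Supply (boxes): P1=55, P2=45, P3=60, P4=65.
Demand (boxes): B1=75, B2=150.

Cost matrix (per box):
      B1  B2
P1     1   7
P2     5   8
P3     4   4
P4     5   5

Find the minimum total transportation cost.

920

One minimum-cost allocation:
  P1→B1: 55 × 1 = 55
  P2→B1: 20 × 5 = 100
  P2→B2: 25 × 8 = 200
  P3→B2: 60 × 4 = 240
  P4→B2: 65 × 5 = 325
Total = 55 + 100 + 200 + 240 + 325 = 920.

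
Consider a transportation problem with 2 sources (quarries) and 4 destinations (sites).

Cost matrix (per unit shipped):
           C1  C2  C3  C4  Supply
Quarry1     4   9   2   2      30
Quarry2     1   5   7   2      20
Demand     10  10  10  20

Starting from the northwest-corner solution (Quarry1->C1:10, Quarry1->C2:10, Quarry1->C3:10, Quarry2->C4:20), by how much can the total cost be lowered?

70

Current plan cost = 10·4 + 10·9 + 10·2 + 20·2 = 190.
Optimal plan:
  Quarry1–C3: 10 × 2 = 20
  Quarry1–C4: 20 × 2 = 40
  Quarry2–C1: 10 × 1 = 10
  Quarry2–C2: 10 × 5 = 50
Optimal cost = 120.
Saving = 190 − 120 = 70.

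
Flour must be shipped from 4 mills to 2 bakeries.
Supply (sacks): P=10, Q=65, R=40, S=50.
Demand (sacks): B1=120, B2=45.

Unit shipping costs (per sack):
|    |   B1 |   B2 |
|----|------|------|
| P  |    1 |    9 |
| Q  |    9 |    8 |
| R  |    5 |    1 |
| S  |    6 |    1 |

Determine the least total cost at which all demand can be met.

An optimal shipping plan:
  P–B1: 10 × 1 = 10
  Q–B1: 65 × 9 = 585
  R–B1: 40 × 5 = 200
  S–B1: 5 × 6 = 30
  S–B2: 45 × 1 = 45
Total = 10 + 585 + 200 + 30 + 45 = 870.
(Supply check: P ships 10; Q ships 65; R ships 40; S ships 50.)

870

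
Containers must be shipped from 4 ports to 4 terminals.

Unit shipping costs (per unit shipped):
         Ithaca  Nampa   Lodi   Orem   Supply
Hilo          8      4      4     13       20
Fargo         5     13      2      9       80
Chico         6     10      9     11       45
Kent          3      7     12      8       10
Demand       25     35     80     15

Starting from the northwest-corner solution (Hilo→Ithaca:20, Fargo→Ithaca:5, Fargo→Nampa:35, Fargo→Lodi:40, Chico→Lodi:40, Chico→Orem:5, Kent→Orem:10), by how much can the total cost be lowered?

Current plan cost = 20·8 + 5·5 + 35·13 + 40·2 + 40·9 + 5·11 + 10·8 = 1215.
Optimal plan:
  Hilo->Nampa: 20 TEU
  Fargo->Lodi: 80 TEU
  Chico->Ithaca: 25 TEU
  Chico->Nampa: 15 TEU
  Chico->Orem: 5 TEU
  Kent->Orem: 10 TEU
Optimal cost = 675.
Saving = 1215 − 675 = 540.

540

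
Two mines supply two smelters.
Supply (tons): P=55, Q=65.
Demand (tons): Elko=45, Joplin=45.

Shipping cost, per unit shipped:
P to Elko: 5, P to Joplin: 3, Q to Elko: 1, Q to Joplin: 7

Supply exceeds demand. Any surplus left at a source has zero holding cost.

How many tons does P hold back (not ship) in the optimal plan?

An optimal plan:
  P to Joplin: 45 × 3 = 135
  Q to Elko: 45 × 1 = 45
Total cost = 180.
P ships 45 of its 55, leaving 10.

10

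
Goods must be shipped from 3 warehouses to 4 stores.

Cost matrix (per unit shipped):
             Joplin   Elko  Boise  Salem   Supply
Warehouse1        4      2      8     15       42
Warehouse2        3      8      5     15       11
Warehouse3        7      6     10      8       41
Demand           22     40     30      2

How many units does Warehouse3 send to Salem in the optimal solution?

2

The minimum-cost plan:
  Warehouse1 to Joplin: 2 × 4 = 8
  Warehouse1 to Elko: 40 × 2 = 80
  Warehouse2 to Boise: 11 × 5 = 55
  Warehouse3 to Joplin: 20 × 7 = 140
  Warehouse3 to Boise: 19 × 10 = 190
  Warehouse3 to Salem: 2 × 8 = 16
Total cost = 489.
So Warehouse3→Salem carries 2 units.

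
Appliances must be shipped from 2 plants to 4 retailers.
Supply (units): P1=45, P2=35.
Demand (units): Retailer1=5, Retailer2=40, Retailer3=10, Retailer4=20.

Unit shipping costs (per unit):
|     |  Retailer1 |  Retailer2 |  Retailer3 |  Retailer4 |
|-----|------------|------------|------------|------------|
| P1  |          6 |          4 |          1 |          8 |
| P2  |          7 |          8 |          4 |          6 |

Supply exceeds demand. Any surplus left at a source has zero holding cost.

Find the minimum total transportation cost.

340

One minimum-cost allocation:
  P1->Retailer2: 40 × 4 = 160
  P1->Retailer3: 5 × 1 = 5
  P2->Retailer1: 5 × 7 = 35
  P2->Retailer3: 5 × 4 = 20
  P2->Retailer4: 20 × 6 = 120
Total = 160 + 5 + 35 + 20 + 120 = 340.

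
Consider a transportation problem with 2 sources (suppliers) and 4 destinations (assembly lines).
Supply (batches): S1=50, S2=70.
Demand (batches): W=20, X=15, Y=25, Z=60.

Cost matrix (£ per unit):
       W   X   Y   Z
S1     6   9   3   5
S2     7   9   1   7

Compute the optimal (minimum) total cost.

One minimum-cost allocation:
  S1->Z: 50 batches
  S2->W: 20 batches
  S2->X: 15 batches
  S2->Y: 25 batches
  S2->Z: 10 batches
Total cost = £620.

620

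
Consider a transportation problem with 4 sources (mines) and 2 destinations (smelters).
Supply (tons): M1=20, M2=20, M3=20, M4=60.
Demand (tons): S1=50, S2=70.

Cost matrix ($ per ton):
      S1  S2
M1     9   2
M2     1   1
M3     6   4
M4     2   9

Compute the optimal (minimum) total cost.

330

One minimum-cost allocation:
  M1 to S2: 20 × $2 = $40
  M2 to S2: 20 × $1 = $20
  M3 to S2: 20 × $4 = $80
  M4 to S1: 50 × $2 = $100
  M4 to S2: 10 × $9 = $90
Total = 40 + 20 + 80 + 100 + 90 = $330.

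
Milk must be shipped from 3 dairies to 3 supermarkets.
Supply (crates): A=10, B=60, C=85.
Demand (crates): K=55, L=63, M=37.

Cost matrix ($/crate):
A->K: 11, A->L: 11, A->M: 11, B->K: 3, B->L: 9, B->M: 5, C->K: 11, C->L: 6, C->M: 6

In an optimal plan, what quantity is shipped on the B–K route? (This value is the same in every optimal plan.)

55

Solving gives:
  A→M: 10 × $11 = $110
  B→K: 55 × $3 = $165
  B→M: 5 × $5 = $25
  C→L: 63 × $6 = $378
  C→M: 22 × $6 = $132
Total cost = $810.
So B→K carries 55 crates.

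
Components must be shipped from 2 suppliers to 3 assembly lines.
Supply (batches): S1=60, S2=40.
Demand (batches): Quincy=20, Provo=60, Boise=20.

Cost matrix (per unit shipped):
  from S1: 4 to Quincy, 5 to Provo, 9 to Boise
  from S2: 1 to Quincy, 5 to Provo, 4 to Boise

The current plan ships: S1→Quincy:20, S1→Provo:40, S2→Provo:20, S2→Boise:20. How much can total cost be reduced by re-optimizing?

Current plan cost = 20·4 + 40·5 + 20·5 + 20·4 = 460.
Optimal plan:
  S1→Provo: 60 × 5 = 300
  S2→Quincy: 20 × 1 = 20
  S2→Boise: 20 × 4 = 80
Optimal cost = 400.
Saving = 460 − 400 = 60.

60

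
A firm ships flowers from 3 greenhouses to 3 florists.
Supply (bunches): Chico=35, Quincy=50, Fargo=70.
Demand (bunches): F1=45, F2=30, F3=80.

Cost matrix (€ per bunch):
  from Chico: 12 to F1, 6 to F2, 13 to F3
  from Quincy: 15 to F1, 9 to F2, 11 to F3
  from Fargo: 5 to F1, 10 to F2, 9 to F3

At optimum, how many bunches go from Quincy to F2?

Optimal shipments:
  Chico to F2: 30 × €6 = €180
  Chico to F3: 5 × €13 = €65
  Quincy to F3: 50 × €11 = €550
  Fargo to F1: 45 × €5 = €225
  Fargo to F3: 25 × €9 = €225
Total cost = €1245.
The route Quincy→F2 is not used.

0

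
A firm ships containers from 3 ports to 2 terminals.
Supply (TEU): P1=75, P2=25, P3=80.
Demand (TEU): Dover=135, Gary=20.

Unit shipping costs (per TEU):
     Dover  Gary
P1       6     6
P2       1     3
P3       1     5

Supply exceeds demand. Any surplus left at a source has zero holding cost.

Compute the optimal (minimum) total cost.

405

An optimal shipping plan:
  P1–Dover: 30 × 6 = 180
  P1–Gary: 20 × 6 = 120
  P2–Dover: 25 × 1 = 25
  P3–Dover: 80 × 1 = 80
Total = 180 + 120 + 25 + 80 = 405.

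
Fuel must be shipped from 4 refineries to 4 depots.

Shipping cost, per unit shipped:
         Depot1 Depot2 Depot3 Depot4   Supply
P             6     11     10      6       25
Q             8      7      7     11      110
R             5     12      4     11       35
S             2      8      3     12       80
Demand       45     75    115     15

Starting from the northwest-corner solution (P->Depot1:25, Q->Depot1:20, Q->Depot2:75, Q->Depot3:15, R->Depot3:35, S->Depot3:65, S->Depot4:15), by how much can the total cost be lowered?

190

Current plan cost = 25·6 + 20·8 + 75·7 + 15·7 + 35·4 + 65·3 + 15·12 = 1455.
Optimal plan:
  P->Depot1: 10 kL
  P->Depot4: 15 kL
  Q->Depot2: 75 kL
  Q->Depot3: 35 kL
  R->Depot3: 35 kL
  S->Depot1: 35 kL
  S->Depot3: 45 kL
Optimal cost = 1265.
Saving = 1455 − 1265 = 190.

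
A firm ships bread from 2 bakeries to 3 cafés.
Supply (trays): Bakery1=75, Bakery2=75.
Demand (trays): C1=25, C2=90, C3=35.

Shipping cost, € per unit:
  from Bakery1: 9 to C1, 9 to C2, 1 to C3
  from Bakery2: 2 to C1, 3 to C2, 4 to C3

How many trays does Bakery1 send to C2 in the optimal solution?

Optimal shipments:
  Bakery1–C2: 40 trays
  Bakery1–C3: 35 trays
  Bakery2–C1: 25 trays
  Bakery2–C2: 50 trays
Total cost = €595.
So Bakery1→C2 carries 40 trays.

40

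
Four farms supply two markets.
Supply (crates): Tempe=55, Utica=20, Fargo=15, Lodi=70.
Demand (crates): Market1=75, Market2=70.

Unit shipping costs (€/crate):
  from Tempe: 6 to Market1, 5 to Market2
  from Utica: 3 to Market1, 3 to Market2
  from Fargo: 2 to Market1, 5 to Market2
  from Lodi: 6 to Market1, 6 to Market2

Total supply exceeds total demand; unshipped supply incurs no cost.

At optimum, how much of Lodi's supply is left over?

15

An optimal plan:
  Tempe to Market2: 55 × €5 = €275
  Utica to Market1: 20 × €3 = €60
  Fargo to Market1: 15 × €2 = €30
  Lodi to Market1: 40 × €6 = €240
  Lodi to Market2: 15 × €6 = €90
Total cost = €695.
Lodi ships 55 of its 70, leaving 15.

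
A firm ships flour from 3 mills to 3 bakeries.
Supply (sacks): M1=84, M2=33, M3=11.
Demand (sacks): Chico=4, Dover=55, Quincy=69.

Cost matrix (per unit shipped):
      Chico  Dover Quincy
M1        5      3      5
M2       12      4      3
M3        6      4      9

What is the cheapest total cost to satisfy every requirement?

One minimum-cost allocation:
  M1->Dover: 48 × 3 = 144
  M1->Quincy: 36 × 5 = 180
  M2->Quincy: 33 × 3 = 99
  M3->Chico: 4 × 6 = 24
  M3->Dover: 7 × 4 = 28
Total = 144 + 180 + 99 + 24 + 28 = 475.
(Supply check: M1 ships 84; M2 ships 33; M3 ships 11.)

475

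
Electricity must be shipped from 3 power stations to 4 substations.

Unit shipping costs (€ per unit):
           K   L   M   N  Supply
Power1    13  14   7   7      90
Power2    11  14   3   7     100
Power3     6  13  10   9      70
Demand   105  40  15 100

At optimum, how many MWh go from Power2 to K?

The minimum-cost plan:
  Power1–L: 40 MWh
  Power1–N: 50 MWh
  Power2–K: 35 MWh
  Power2–M: 15 MWh
  Power2–N: 50 MWh
  Power3–K: 70 MWh
Total cost = €2110.
So Power2→K carries 35 MWh.

35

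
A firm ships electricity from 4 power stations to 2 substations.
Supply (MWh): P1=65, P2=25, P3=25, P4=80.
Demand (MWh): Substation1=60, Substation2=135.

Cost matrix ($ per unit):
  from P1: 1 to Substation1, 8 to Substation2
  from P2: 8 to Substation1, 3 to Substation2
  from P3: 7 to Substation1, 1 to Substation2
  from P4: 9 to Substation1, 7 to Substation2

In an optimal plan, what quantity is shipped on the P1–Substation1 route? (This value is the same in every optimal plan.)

Solving gives:
  P1→Substation1: 60 × $1 = $60
  P1→Substation2: 5 × $8 = $40
  P2→Substation2: 25 × $3 = $75
  P3→Substation2: 25 × $1 = $25
  P4→Substation2: 80 × $7 = $560
Total cost = $760.
So P1→Substation1 carries 60 MWh.

60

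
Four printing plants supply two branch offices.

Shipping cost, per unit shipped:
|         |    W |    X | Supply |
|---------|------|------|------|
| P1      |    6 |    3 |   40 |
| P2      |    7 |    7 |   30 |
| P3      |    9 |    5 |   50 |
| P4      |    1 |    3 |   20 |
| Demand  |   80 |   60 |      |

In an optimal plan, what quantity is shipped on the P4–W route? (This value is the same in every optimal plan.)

The minimum-cost plan:
  P1–W: 30 × 6 = 180
  P1–X: 10 × 3 = 30
  P2–W: 30 × 7 = 210
  P3–X: 50 × 5 = 250
  P4–W: 20 × 1 = 20
Total cost = 690.
So P4→W carries 20 boxes.

20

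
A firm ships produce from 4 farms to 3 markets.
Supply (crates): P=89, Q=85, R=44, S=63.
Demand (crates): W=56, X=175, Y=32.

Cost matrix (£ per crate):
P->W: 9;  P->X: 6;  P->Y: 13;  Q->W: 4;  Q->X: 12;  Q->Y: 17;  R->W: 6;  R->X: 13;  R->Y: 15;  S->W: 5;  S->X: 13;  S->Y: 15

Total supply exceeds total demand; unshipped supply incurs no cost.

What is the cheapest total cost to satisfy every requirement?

2327

One minimum-cost allocation:
  P→X: 89 crates
  Q→W: 56 crates
  Q→X: 29 crates
  R→X: 12 crates
  R→Y: 32 crates
  S→X: 45 crates
Total cost = £2327.
(Supply check: P ships 89; Q ships 85; R ships 44; S ships 45.)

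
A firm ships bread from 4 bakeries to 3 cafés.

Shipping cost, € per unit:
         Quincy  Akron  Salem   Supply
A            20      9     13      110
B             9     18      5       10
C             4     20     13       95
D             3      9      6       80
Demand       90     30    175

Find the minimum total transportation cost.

One minimum-cost allocation:
  A→Akron: 30 × €9 = €270
  A→Salem: 80 × €13 = €1040
  B→Salem: 10 × €5 = €50
  C→Quincy: 90 × €4 = €360
  C→Salem: 5 × €13 = €65
  D→Salem: 80 × €6 = €480
Total = 270 + 1040 + 50 + 360 + 65 + 480 = €2265.

2265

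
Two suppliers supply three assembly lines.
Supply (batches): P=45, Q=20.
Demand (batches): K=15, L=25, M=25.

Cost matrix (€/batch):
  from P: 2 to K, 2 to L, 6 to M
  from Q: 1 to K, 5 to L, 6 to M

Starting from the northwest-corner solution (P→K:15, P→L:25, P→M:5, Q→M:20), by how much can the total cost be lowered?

Current plan cost = 15·2 + 25·2 + 5·6 + 20·6 = €230.
Optimal plan:
  P to L: 25 × €2 = €50
  P to M: 20 × €6 = €120
  Q to K: 15 × €1 = €15
  Q to M: 5 × €6 = €30
Optimal cost = €215.
Saving = 230 − 215 = €15.

15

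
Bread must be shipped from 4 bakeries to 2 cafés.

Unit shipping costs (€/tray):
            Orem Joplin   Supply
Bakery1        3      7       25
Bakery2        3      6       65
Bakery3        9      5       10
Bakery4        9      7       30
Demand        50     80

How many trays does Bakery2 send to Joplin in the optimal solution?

The minimum-cost plan:
  Bakery1->Orem: 25 trays
  Bakery2->Orem: 25 trays
  Bakery2->Joplin: 40 trays
  Bakery3->Joplin: 10 trays
  Bakery4->Joplin: 30 trays
Total cost = €650.
So Bakery2→Joplin carries 40 trays.

40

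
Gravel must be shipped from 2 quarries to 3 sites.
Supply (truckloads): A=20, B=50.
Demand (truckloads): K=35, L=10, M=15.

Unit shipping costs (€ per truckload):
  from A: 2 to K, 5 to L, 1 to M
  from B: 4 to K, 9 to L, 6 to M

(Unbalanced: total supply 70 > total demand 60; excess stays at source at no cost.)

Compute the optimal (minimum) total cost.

225

One minimum-cost allocation:
  A to L: 5 × €5 = €25
  A to M: 15 × €1 = €15
  B to K: 35 × €4 = €140
  B to L: 5 × €9 = €45
Total = 25 + 15 + 140 + 45 = €225.
(Supply check: A ships 20; B ships 40.)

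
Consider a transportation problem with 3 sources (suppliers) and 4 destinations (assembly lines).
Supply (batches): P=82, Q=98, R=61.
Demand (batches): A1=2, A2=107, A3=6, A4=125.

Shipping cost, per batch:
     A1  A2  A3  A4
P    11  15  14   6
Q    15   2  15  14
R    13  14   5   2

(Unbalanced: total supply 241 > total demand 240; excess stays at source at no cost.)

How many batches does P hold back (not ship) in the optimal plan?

An optimal plan:
  P–A1: 2 × 11 = 22
  P–A2: 9 × 15 = 135
  P–A4: 70 × 6 = 420
  Q–A2: 98 × 2 = 196
  R–A3: 6 × 5 = 30
  R–A4: 55 × 2 = 110
Total cost = 913.
P ships 81 of its 82, leaving 1.

1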